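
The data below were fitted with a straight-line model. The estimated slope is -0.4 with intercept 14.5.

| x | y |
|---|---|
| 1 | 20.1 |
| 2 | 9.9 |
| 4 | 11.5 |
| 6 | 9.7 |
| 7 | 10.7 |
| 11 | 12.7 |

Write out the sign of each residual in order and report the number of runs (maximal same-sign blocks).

3 runs

x=1: ŷ = 14.5 − 0.4·1 = 14.1; r = 20.1 − 14.1 = 6
x=2: ŷ = 14.5 − 0.4·2 = 13.7; r = 9.9 − 13.7 = -3.8
x=4: ŷ = 14.5 − 0.4·4 = 12.9; r = 11.5 − 12.9 = -1.4
x=6: ŷ = 14.5 − 0.4·6 = 12.1; r = 9.7 − 12.1 = -2.4
x=7: ŷ = 14.5 − 0.4·7 = 11.7; r = 10.7 − 11.7 = -1
x=11: ŷ = 14.5 − 0.4·11 = 10.1; r = 12.7 − 10.1 = 2.6
Signs: + − − − − +
Runs: +×1, −×4, +×1 → 3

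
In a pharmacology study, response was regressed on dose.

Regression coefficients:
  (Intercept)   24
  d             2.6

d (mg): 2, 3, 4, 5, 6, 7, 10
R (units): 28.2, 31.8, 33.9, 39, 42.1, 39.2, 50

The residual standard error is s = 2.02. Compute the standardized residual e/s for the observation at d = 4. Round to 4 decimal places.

ŷ = 24 + 2.6·4 = 34.4
e = 33.9 − 34.4 = -0.5
e/s = -0.5 / 2.02 = -0.2475

-0.2475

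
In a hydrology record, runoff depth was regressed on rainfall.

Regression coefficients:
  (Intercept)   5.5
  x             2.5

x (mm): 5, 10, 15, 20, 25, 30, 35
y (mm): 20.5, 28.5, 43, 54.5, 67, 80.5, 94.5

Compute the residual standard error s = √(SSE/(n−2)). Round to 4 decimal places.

s = 1.7029

x=5: ŷ = 5.5 + 2.5·5 = 18; e = 20.5 − 18 = 2.5
x=10: ŷ = 5.5 + 2.5·10 = 30.5; e = 28.5 − 30.5 = -2
x=15: ŷ = 5.5 + 2.5·15 = 43; e = 43 − 43 = 0
x=20: ŷ = 5.5 + 2.5·20 = 55.5; e = 54.5 − 55.5 = -1
x=25: ŷ = 5.5 + 2.5·25 = 68; e = 67 − 68 = -1
x=30: ŷ = 5.5 + 2.5·30 = 80.5; e = 80.5 − 80.5 = 0
x=35: ŷ = 5.5 + 2.5·35 = 93; e = 94.5 − 93 = 1.5
SSE = 6.25 + 4 + 0 + 1 + 1 + 0 + 2.25 = 14.5
s = √(14.5/5) = √2.9 ≈ 1.7029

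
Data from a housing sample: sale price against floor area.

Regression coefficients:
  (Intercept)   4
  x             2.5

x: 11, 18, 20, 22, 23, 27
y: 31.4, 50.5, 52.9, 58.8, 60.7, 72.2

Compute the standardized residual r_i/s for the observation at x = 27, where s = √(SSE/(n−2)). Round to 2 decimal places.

x=11: ŷ = 4 + 2.5·11 = 31.5; r = 31.4 − 31.5 = -0.1
x=18: ŷ = 4 + 2.5·18 = 49; r = 50.5 − 49 = 1.5
x=20: ŷ = 4 + 2.5·20 = 54; r = 52.9 − 54 = -1.1
x=22: ŷ = 4 + 2.5·22 = 59; r = 58.8 − 59 = -0.2
x=23: ŷ = 4 + 2.5·23 = 61.5; r = 60.7 − 61.5 = -0.8
x=27: ŷ = 4 + 2.5·27 = 71.5; r = 72.2 − 71.5 = 0.7
SSE = 0.01 + 2.25 + 1.21 + 0.04 + 0.64 + 0.49 = 4.64
s = √(4.64/4) = 1.07703
r/s = 0.7 / 1.07703 = 0.65

0.65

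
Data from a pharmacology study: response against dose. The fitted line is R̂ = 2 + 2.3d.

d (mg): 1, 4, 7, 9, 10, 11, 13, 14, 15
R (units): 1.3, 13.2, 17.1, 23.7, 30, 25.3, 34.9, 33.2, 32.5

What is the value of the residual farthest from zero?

d=1: R̂ = 2 + 2.3·1 = 4.3; e = 1.3 − 4.3 = -3
d=4: R̂ = 2 + 2.3·4 = 11.2; e = 13.2 − 11.2 = 2
d=7: R̂ = 2 + 2.3·7 = 18.1; e = 17.1 − 18.1 = -1
d=9: R̂ = 2 + 2.3·9 = 22.7; e = 23.7 − 22.7 = 1
d=10: R̂ = 2 + 2.3·10 = 25; e = 30 − 25 = 5
d=11: R̂ = 2 + 2.3·11 = 27.3; e = 25.3 − 27.3 = -2
d=13: R̂ = 2 + 2.3·13 = 31.9; e = 34.9 − 31.9 = 3
d=14: R̂ = 2 + 2.3·14 = 34.2; e = 33.2 − 34.2 = -1
d=15: R̂ = 2 + 2.3·15 = 36.5; e = 32.5 − 36.5 = -4
Largest |e| is 5 at d = 10, residual 5.

e = 5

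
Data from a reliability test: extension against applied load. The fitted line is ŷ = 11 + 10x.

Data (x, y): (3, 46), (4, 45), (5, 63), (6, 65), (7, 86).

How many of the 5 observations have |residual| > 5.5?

2

x=3: ŷ = 11 + 10·3 = 41; r = 46 − 41 = 5
x=4: ŷ = 11 + 10·4 = 51; r = 45 − 51 = -6
x=5: ŷ = 11 + 10·5 = 61; r = 63 − 61 = 2
x=6: ŷ = 11 + 10·6 = 71; r = 65 − 71 = -6
x=7: ŷ = 11 + 10·7 = 81; r = 86 − 81 = 5
|r| > 5.5: x=4 (|r|=6), x=6 (|r|=6) → 2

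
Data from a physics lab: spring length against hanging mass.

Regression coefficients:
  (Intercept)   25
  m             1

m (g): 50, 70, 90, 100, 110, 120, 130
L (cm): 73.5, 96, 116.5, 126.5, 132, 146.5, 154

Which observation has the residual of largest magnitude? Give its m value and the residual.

m = 110, r = -3

m=50: L̂ = 25 + 50 = 75; r = 73.5 − 75 = -1.5
m=70: L̂ = 25 + 70 = 95; r = 96 − 95 = 1
m=90: L̂ = 25 + 90 = 115; r = 116.5 − 115 = 1.5
m=100: L̂ = 25 + 100 = 125; r = 126.5 − 125 = 1.5
m=110: L̂ = 25 + 110 = 135; r = 132 − 135 = -3
m=120: L̂ = 25 + 120 = 145; r = 146.5 − 145 = 1.5
m=130: L̂ = 25 + 130 = 155; r = 154 − 155 = -1
Largest |r| is 3 at m = 110, residual -3.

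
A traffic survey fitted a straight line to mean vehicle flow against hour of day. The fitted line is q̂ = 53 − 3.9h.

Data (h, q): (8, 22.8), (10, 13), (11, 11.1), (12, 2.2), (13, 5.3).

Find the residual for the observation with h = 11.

r = 1

q̂ = 53 − 3.9·11 = 10.1
r = 11.1 − 10.1 = 1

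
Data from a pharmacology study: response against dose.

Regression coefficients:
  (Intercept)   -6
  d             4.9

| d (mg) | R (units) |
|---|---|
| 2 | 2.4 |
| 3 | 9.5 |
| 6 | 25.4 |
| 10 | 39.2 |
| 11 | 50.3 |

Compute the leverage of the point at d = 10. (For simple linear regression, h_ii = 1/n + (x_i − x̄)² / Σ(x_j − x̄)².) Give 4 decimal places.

d̄ = (2 + 3 + 6 + 10 + 11)/5 = 6.4
Σ(d − d̄)² = 19.36 + 11.56 + 0.16 + 12.96 + 21.16 = 65.2
h = 1/5 + (3.6)²/65.2 = 0.2 + 0.198773 = 0.3988

h = 0.3988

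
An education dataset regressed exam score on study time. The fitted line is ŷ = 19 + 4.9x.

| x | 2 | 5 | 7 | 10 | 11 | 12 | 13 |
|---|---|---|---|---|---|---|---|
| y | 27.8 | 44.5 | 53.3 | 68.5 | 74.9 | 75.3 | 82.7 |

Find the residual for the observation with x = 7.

r = 0

ŷ = 19 + 4.9·7 = 53.3
r = 53.3 − 53.3 = 0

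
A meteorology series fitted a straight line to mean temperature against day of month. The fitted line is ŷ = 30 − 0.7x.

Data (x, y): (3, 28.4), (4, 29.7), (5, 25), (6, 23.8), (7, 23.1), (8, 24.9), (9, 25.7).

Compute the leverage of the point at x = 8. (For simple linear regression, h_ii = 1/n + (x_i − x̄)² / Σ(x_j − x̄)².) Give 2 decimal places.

x̄ = (3 + 4 + 5 + 6 + 7 + 8 + 9)/7 = 6
Σ(x − x̄)² = 9 + 4 + 1 + 0 + 1 + 4 + 9 = 28
h = 1/7 + (2)²/28 = 0.142857 + 0.142857 = 0.29

h = 0.29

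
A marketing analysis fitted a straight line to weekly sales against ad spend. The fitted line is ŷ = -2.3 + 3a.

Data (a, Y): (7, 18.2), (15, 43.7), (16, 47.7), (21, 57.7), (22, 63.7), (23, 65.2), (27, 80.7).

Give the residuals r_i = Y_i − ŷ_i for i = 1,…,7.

a=7: ŷ = -2.3 + 3·7 = 18.7; r = 18.2 − 18.7 = -0.5
a=15: ŷ = -2.3 + 3·15 = 42.7; r = 43.7 − 42.7 = 1
a=16: ŷ = -2.3 + 3·16 = 45.7; r = 47.7 − 45.7 = 2
a=21: ŷ = -2.3 + 3·21 = 60.7; r = 57.7 − 60.7 = -3
a=22: ŷ = -2.3 + 3·22 = 63.7; r = 63.7 − 63.7 = 0
a=23: ŷ = -2.3 + 3·23 = 66.7; r = 65.2 − 66.7 = -1.5
a=27: ŷ = -2.3 + 3·27 = 78.7; r = 80.7 − 78.7 = 2

-0.5, 1, 2, -3, 0, -1.5, 2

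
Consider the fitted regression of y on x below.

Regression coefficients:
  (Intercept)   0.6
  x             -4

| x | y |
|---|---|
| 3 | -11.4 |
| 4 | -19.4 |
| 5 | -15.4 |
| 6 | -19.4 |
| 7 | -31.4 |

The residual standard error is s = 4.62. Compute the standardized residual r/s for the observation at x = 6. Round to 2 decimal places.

ŷ = 0.6 − 4·6 = -23.4
r = -19.4 − (-23.4) = 4
r/s = 4 / 4.62 = 0.87

0.87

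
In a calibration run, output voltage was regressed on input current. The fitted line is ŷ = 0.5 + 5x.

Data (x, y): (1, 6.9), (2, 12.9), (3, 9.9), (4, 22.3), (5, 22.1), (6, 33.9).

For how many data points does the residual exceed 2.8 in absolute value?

3

x=1: ŷ = 0.5 + 5·1 = 5.5; r = 6.9 − 5.5 = 1.4
x=2: ŷ = 0.5 + 5·2 = 10.5; r = 12.9 − 10.5 = 2.4
x=3: ŷ = 0.5 + 5·3 = 15.5; r = 9.9 − 15.5 = -5.6
x=4: ŷ = 0.5 + 5·4 = 20.5; r = 22.3 − 20.5 = 1.8
x=5: ŷ = 0.5 + 5·5 = 25.5; r = 22.1 − 25.5 = -3.4
x=6: ŷ = 0.5 + 5·6 = 30.5; r = 33.9 − 30.5 = 3.4
|r| > 2.8: x=3 (|r|=5.6), x=5 (|r|=3.4), x=6 (|r|=3.4) → 3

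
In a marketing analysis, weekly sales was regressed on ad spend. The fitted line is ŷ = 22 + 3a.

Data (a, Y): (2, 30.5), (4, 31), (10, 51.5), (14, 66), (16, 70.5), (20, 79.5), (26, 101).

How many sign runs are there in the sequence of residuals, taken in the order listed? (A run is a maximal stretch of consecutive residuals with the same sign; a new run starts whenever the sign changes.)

5 runs

a=2: ŷ = 22 + 3·2 = 28; e = 30.5 − 28 = 2.5
a=4: ŷ = 22 + 3·4 = 34; e = 31 − 34 = -3
a=10: ŷ = 22 + 3·10 = 52; e = 51.5 − 52 = -0.5
a=14: ŷ = 22 + 3·14 = 64; e = 66 − 64 = 2
a=16: ŷ = 22 + 3·16 = 70; e = 70.5 − 70 = 0.5
a=20: ŷ = 22 + 3·20 = 82; e = 79.5 − 82 = -2.5
a=26: ŷ = 22 + 3·26 = 100; e = 101 − 100 = 1
Signs: + − − + + − +
Runs: +×1, −×2, +×2, −×1, +×1 → 5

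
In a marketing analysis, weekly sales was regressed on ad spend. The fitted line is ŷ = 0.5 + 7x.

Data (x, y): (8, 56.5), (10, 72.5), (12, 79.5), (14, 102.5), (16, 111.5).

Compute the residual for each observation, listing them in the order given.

x=8: ŷ = 0.5 + 7·8 = 56.5; e = 56.5 − 56.5 = 0
x=10: ŷ = 0.5 + 7·10 = 70.5; e = 72.5 − 70.5 = 2
x=12: ŷ = 0.5 + 7·12 = 84.5; e = 79.5 − 84.5 = -5
x=14: ŷ = 0.5 + 7·14 = 98.5; e = 102.5 − 98.5 = 4
x=16: ŷ = 0.5 + 7·16 = 112.5; e = 111.5 − 112.5 = -1

0, 2, -5, 4, -1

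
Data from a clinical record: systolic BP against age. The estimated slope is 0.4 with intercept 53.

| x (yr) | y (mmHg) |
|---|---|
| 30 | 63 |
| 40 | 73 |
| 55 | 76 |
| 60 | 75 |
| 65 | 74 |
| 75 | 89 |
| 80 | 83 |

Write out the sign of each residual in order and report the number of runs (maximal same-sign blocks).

x=30: ŷ = 53 + 0.4·30 = 65; r = 63 − 65 = -2
x=40: ŷ = 53 + 0.4·40 = 69; r = 73 − 69 = 4
x=55: ŷ = 53 + 0.4·55 = 75; r = 76 − 75 = 1
x=60: ŷ = 53 + 0.4·60 = 77; r = 75 − 77 = -2
x=65: ŷ = 53 + 0.4·65 = 79; r = 74 − 79 = -5
x=75: ŷ = 53 + 0.4·75 = 83; r = 89 − 83 = 6
x=80: ŷ = 53 + 0.4·80 = 85; r = 83 − 85 = -2
Signs: − + + − − + −
Runs: −×1, +×2, −×2, +×1, −×1 → 5

5 runs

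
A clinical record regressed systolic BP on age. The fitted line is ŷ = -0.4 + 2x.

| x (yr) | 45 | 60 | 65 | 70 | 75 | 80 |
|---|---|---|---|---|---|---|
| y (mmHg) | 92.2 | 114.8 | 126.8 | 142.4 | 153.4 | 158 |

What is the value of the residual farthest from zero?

x=45: ŷ = -0.4 + 2·45 = 89.6; r = 92.2 − 89.6 = 2.6
x=60: ŷ = -0.4 + 2·60 = 119.6; r = 114.8 − 119.6 = -4.8
x=65: ŷ = -0.4 + 2·65 = 129.6; r = 126.8 − 129.6 = -2.8
x=70: ŷ = -0.4 + 2·70 = 139.6; r = 142.4 − 139.6 = 2.8
x=75: ŷ = -0.4 + 2·75 = 149.6; r = 153.4 − 149.6 = 3.8
x=80: ŷ = -0.4 + 2·80 = 159.6; r = 158 − 159.6 = -1.6
Largest |r| is 4.8 at x = 60, residual -4.8.

r = -4.8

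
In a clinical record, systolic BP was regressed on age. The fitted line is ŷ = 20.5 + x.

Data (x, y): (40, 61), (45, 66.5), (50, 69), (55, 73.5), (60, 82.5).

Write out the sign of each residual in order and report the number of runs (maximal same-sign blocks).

x=40: ŷ = 20.5 + 40 = 60.5; r = 61 − 60.5 = 0.5
x=45: ŷ = 20.5 + 45 = 65.5; r = 66.5 − 65.5 = 1
x=50: ŷ = 20.5 + 50 = 70.5; r = 69 − 70.5 = -1.5
x=55: ŷ = 20.5 + 55 = 75.5; r = 73.5 − 75.5 = -2
x=60: ŷ = 20.5 + 60 = 80.5; r = 82.5 − 80.5 = 2
Signs: + + − − +
Runs: +×2, −×2, +×1 → 3

3 runs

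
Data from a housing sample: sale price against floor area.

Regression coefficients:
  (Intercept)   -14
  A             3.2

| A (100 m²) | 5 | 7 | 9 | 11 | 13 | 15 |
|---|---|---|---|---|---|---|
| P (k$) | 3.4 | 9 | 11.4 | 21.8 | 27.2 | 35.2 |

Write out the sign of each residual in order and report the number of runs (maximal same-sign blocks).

A=5: P̂ = -14 + 3.2·5 = 2; e = 3.4 − 2 = 1.4
A=7: P̂ = -14 + 3.2·7 = 8.4; e = 9 − 8.4 = 0.6
A=9: P̂ = -14 + 3.2·9 = 14.8; e = 11.4 − 14.8 = -3.4
A=11: P̂ = -14 + 3.2·11 = 21.2; e = 21.8 − 21.2 = 0.6
A=13: P̂ = -14 + 3.2·13 = 27.6; e = 27.2 − 27.6 = -0.4
A=15: P̂ = -14 + 3.2·15 = 34; e = 35.2 − 34 = 1.2
Signs: + + − + − +
Runs: +×2, −×1, +×1, −×1, +×1 → 5

5 runs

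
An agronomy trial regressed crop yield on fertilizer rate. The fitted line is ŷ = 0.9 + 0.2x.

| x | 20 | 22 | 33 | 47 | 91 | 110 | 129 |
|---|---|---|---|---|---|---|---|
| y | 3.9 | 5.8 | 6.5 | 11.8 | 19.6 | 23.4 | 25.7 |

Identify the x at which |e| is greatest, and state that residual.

x = 47, e = 1.5

x=20: ŷ = 0.9 + 0.2·20 = 4.9; e = 3.9 − 4.9 = -1
x=22: ŷ = 0.9 + 0.2·22 = 5.3; e = 5.8 − 5.3 = 0.5
x=33: ŷ = 0.9 + 0.2·33 = 7.5; e = 6.5 − 7.5 = -1
x=47: ŷ = 0.9 + 0.2·47 = 10.3; e = 11.8 − 10.3 = 1.5
x=91: ŷ = 0.9 + 0.2·91 = 19.1; e = 19.6 − 19.1 = 0.5
x=110: ŷ = 0.9 + 0.2·110 = 22.9; e = 23.4 − 22.9 = 0.5
x=129: ŷ = 0.9 + 0.2·129 = 26.7; e = 25.7 − 26.7 = -1
Largest |e| is 1.5 at x = 47, residual 1.5.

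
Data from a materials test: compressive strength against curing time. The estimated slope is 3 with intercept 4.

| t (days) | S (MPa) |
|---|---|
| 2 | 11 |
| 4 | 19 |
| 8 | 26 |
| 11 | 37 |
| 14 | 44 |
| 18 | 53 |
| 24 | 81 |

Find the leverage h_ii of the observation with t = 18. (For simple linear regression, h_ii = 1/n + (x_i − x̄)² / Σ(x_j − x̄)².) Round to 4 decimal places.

h = 0.2565

t̄ = (2 + 4 + 8 + 11 + 14 + 18 + 24)/7 = 11.5714
Σ(t − t̄)² = 91.6122 + 57.3265 + 12.7551 + 0.326531 + 5.89796 + 41.3265 + 154.469 = 363.714
h = 1/7 + (6.42857)²/363.714 = 0.142857 + 0.113624 = 0.2565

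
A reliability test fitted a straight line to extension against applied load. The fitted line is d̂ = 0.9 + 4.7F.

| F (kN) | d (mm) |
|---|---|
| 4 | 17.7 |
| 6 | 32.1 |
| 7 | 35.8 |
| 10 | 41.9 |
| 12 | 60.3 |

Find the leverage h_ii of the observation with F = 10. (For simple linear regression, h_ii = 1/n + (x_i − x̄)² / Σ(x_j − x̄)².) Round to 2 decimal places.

F̄ = (4 + 6 + 7 + 10 + 12)/5 = 7.8
Σ(F − F̄)² = 14.44 + 3.24 + 0.64 + 4.84 + 17.64 = 40.8
h = 1/5 + (2.2)²/40.8 = 0.2 + 0.118627 = 0.32

h = 0.32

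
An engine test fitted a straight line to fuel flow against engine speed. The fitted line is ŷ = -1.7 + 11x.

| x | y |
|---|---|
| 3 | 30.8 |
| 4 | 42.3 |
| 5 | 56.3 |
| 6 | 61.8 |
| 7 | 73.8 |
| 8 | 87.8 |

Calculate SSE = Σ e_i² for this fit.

SSE = 20

x=3: ŷ = -1.7 + 11·3 = 31.3; e = 30.8 − 31.3 = -0.5
x=4: ŷ = -1.7 + 11·4 = 42.3; e = 42.3 − 42.3 = 0
x=5: ŷ = -1.7 + 11·5 = 53.3; e = 56.3 − 53.3 = 3
x=6: ŷ = -1.7 + 11·6 = 64.3; e = 61.8 − 64.3 = -2.5
x=7: ŷ = -1.7 + 11·7 = 75.3; e = 73.8 − 75.3 = -1.5
x=8: ŷ = -1.7 + 11·8 = 86.3; e = 87.8 − 86.3 = 1.5
SSE = 0.25 + 0 + 9 + 6.25 + 2.25 + 2.25 = 20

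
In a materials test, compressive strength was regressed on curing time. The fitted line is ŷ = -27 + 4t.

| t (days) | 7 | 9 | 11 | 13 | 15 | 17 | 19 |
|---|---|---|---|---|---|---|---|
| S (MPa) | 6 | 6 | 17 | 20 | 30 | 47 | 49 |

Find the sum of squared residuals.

SSE = 104

t=7: ŷ = -27 + 4·7 = 1; r = 6 − 1 = 5
t=9: ŷ = -27 + 4·9 = 9; r = 6 − 9 = -3
t=11: ŷ = -27 + 4·11 = 17; r = 17 − 17 = 0
t=13: ŷ = -27 + 4·13 = 25; r = 20 − 25 = -5
t=15: ŷ = -27 + 4·15 = 33; r = 30 − 33 = -3
t=17: ŷ = -27 + 4·17 = 41; r = 47 − 41 = 6
t=19: ŷ = -27 + 4·19 = 49; r = 49 − 49 = 0
SSE = 25 + 9 + 0 + 25 + 9 + 36 + 0 = 104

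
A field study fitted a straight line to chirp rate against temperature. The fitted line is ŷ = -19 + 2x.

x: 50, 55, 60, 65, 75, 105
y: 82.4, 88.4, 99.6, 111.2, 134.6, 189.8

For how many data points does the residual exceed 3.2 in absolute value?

x=50: ŷ = -19 + 2·50 = 81; e = 82.4 − 81 = 1.4
x=55: ŷ = -19 + 2·55 = 91; e = 88.4 − 91 = -2.6
x=60: ŷ = -19 + 2·60 = 101; e = 99.6 − 101 = -1.4
x=65: ŷ = -19 + 2·65 = 111; e = 111.2 − 111 = 0.2
x=75: ŷ = -19 + 2·75 = 131; e = 134.6 − 131 = 3.6
x=105: ŷ = -19 + 2·105 = 191; e = 189.8 − 191 = -1.2
|e| > 3.2: x=75 (|e|=3.6) → 1

1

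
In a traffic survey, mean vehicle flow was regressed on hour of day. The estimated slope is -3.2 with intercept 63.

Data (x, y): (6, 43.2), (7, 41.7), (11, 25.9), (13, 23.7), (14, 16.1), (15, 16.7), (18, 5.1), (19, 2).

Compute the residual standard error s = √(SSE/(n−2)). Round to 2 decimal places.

s = 1.73

x=6: ŷ = 63 − 3.2·6 = 43.8; r = 43.2 − 43.8 = -0.6
x=7: ŷ = 63 − 3.2·7 = 40.6; r = 41.7 − 40.6 = 1.1
x=11: ŷ = 63 − 3.2·11 = 27.8; r = 25.9 − 27.8 = -1.9
x=13: ŷ = 63 − 3.2·13 = 21.4; r = 23.7 − 21.4 = 2.3
x=14: ŷ = 63 − 3.2·14 = 18.2; r = 16.1 − 18.2 = -2.1
x=15: ŷ = 63 − 3.2·15 = 15; r = 16.7 − 15 = 1.7
x=18: ŷ = 63 − 3.2·18 = 5.4; r = 5.1 − 5.4 = -0.3
x=19: ŷ = 63 − 3.2·19 = 2.2; r = 2 − 2.2 = -0.2
SSE = 0.36 + 1.21 + 3.61 + 5.29 + 4.41 + 2.89 + 0.09 + 0.04 = 17.9
s = √(17.9/6) = √2.98333 ≈ 1.73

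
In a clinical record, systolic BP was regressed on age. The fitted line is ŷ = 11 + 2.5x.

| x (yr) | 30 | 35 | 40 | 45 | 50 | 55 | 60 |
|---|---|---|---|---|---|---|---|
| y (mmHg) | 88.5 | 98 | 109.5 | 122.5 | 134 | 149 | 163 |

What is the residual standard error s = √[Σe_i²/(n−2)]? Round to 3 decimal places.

x=30: ŷ = 11 + 2.5·30 = 86; e = 88.5 − 86 = 2.5
x=35: ŷ = 11 + 2.5·35 = 98.5; e = 98 − 98.5 = -0.5
x=40: ŷ = 11 + 2.5·40 = 111; e = 109.5 − 111 = -1.5
x=45: ŷ = 11 + 2.5·45 = 123.5; e = 122.5 − 123.5 = -1
x=50: ŷ = 11 + 2.5·50 = 136; e = 134 − 136 = -2
x=55: ŷ = 11 + 2.5·55 = 148.5; e = 149 − 148.5 = 0.5
x=60: ŷ = 11 + 2.5·60 = 161; e = 163 − 161 = 2
SSE = 6.25 + 0.25 + 2.25 + 1 + 4 + 0.25 + 4 = 18
s = √(18/5) = √3.6 ≈ 1.897

s = 1.897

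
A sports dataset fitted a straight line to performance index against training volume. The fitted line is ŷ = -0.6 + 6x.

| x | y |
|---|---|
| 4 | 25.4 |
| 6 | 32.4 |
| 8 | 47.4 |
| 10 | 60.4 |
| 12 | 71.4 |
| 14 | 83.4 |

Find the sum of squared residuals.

SSE = 14

x=4: ŷ = -0.6 + 6·4 = 23.4; r = 25.4 − 23.4 = 2
x=6: ŷ = -0.6 + 6·6 = 35.4; r = 32.4 − 35.4 = -3
x=8: ŷ = -0.6 + 6·8 = 47.4; r = 47.4 − 47.4 = 0
x=10: ŷ = -0.6 + 6·10 = 59.4; r = 60.4 − 59.4 = 1
x=12: ŷ = -0.6 + 6·12 = 71.4; r = 71.4 − 71.4 = 0
x=14: ŷ = -0.6 + 6·14 = 83.4; r = 83.4 − 83.4 = 0
SSE = 4 + 9 + 0 + 1 + 0 + 0 = 14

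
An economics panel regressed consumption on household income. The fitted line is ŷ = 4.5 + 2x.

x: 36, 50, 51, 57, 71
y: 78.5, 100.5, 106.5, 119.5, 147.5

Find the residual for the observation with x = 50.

e = -4

ŷ = 4.5 + 2·50 = 104.5
e = 100.5 − 104.5 = -4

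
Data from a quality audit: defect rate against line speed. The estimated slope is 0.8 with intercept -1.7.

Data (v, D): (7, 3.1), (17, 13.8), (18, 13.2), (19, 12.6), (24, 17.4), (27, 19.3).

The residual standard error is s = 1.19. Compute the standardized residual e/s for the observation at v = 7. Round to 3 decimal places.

ŷ = -1.7 + 0.8·7 = 3.9
e = 3.1 − 3.9 = -0.8
e/s = -0.8 / 1.19 = -0.672

-0.672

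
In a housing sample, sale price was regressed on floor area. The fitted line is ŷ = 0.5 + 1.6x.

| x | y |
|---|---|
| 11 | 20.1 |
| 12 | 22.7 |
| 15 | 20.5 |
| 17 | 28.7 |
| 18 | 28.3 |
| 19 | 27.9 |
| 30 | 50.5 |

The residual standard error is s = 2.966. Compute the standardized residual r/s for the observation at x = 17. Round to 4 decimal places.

0.3372

ŷ = 0.5 + 1.6·17 = 27.7
r = 28.7 − 27.7 = 1
r/s = 1 / 2.966 = 0.3372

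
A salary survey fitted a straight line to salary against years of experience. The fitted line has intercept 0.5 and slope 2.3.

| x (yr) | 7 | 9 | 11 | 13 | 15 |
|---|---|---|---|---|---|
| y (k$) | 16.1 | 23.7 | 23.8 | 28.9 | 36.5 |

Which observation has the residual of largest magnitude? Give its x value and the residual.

x=7: ŷ = 0.5 + 2.3·7 = 16.6; r = 16.1 − 16.6 = -0.5
x=9: ŷ = 0.5 + 2.3·9 = 21.2; r = 23.7 − 21.2 = 2.5
x=11: ŷ = 0.5 + 2.3·11 = 25.8; r = 23.8 − 25.8 = -2
x=13: ŷ = 0.5 + 2.3·13 = 30.4; r = 28.9 − 30.4 = -1.5
x=15: ŷ = 0.5 + 2.3·15 = 35; r = 36.5 − 35 = 1.5
Largest |r| is 2.5 at x = 9, residual 2.5.

x = 9, r = 2.5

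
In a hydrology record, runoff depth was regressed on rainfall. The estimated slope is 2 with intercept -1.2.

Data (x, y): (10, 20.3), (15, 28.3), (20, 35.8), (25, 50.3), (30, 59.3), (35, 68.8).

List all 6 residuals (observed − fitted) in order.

x=10: ŷ = -1.2 + 2·10 = 18.8; e = 20.3 − 18.8 = 1.5
x=15: ŷ = -1.2 + 2·15 = 28.8; e = 28.3 − 28.8 = -0.5
x=20: ŷ = -1.2 + 2·20 = 38.8; e = 35.8 − 38.8 = -3
x=25: ŷ = -1.2 + 2·25 = 48.8; e = 50.3 − 48.8 = 1.5
x=30: ŷ = -1.2 + 2·30 = 58.8; e = 59.3 − 58.8 = 0.5
x=35: ŷ = -1.2 + 2·35 = 68.8; e = 68.8 − 68.8 = 0

1.5, -0.5, -3, 1.5, 0.5, 0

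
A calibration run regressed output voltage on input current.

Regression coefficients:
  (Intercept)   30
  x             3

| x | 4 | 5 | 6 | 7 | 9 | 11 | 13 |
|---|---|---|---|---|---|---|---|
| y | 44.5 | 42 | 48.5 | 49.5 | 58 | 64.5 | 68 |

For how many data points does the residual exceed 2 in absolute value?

x=4: ŷ = 30 + 3·4 = 42; r = 44.5 − 42 = 2.5
x=5: ŷ = 30 + 3·5 = 45; r = 42 − 45 = -3
x=6: ŷ = 30 + 3·6 = 48; r = 48.5 − 48 = 0.5
x=7: ŷ = 30 + 3·7 = 51; r = 49.5 − 51 = -1.5
x=9: ŷ = 30 + 3·9 = 57; r = 58 − 57 = 1
x=11: ŷ = 30 + 3·11 = 63; r = 64.5 − 63 = 1.5
x=13: ŷ = 30 + 3·13 = 69; r = 68 − 69 = -1
|r| > 2: x=4 (|r|=2.5), x=5 (|r|=3) → 2

2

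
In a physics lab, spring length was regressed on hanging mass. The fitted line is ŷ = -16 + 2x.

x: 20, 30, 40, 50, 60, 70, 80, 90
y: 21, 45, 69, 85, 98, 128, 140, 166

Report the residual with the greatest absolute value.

x=20: ŷ = -16 + 2·20 = 24; r = 21 − 24 = -3
x=30: ŷ = -16 + 2·30 = 44; r = 45 − 44 = 1
x=40: ŷ = -16 + 2·40 = 64; r = 69 − 64 = 5
x=50: ŷ = -16 + 2·50 = 84; r = 85 − 84 = 1
x=60: ŷ = -16 + 2·60 = 104; r = 98 − 104 = -6
x=70: ŷ = -16 + 2·70 = 124; r = 128 − 124 = 4
x=80: ŷ = -16 + 2·80 = 144; r = 140 − 144 = -4
x=90: ŷ = -16 + 2·90 = 164; r = 166 − 164 = 2
Largest |r| is 6 at x = 60, residual -6.

r = -6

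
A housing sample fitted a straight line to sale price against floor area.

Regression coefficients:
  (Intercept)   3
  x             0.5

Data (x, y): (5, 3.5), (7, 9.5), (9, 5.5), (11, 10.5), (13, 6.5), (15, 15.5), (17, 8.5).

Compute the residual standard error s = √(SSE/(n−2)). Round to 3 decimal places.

x=5: ŷ = 3 + 0.5·5 = 5.5; r = 3.5 − 5.5 = -2
x=7: ŷ = 3 + 0.5·7 = 6.5; r = 9.5 − 6.5 = 3
x=9: ŷ = 3 + 0.5·9 = 7.5; r = 5.5 − 7.5 = -2
x=11: ŷ = 3 + 0.5·11 = 8.5; r = 10.5 − 8.5 = 2
x=13: ŷ = 3 + 0.5·13 = 9.5; r = 6.5 − 9.5 = -3
x=15: ŷ = 3 + 0.5·15 = 10.5; r = 15.5 − 10.5 = 5
x=17: ŷ = 3 + 0.5·17 = 11.5; r = 8.5 − 11.5 = -3
SSE = 4 + 9 + 4 + 4 + 9 + 25 + 9 = 64
s = √(64/5) = √12.8 ≈ 3.578

s = 3.578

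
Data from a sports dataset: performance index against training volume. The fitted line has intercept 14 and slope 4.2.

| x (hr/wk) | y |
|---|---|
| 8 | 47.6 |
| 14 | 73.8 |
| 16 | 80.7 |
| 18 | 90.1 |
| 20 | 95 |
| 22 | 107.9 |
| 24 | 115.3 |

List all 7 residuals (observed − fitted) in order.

0, 1, -0.5, 0.5, -3, 1.5, 0.5

x=8: ŷ = 14 + 4.2·8 = 47.6; e = 47.6 − 47.6 = 0
x=14: ŷ = 14 + 4.2·14 = 72.8; e = 73.8 − 72.8 = 1
x=16: ŷ = 14 + 4.2·16 = 81.2; e = 80.7 − 81.2 = -0.5
x=18: ŷ = 14 + 4.2·18 = 89.6; e = 90.1 − 89.6 = 0.5
x=20: ŷ = 14 + 4.2·20 = 98; e = 95 − 98 = -3
x=22: ŷ = 14 + 4.2·22 = 106.4; e = 107.9 − 106.4 = 1.5
x=24: ŷ = 14 + 4.2·24 = 114.8; e = 115.3 − 114.8 = 0.5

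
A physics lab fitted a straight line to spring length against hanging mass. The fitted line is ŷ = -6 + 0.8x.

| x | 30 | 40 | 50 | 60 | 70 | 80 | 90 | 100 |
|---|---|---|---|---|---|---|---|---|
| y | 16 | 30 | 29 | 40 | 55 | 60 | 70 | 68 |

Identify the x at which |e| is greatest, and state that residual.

x = 100, e = -6

x=30: ŷ = -6 + 0.8·30 = 18; e = 16 − 18 = -2
x=40: ŷ = -6 + 0.8·40 = 26; e = 30 − 26 = 4
x=50: ŷ = -6 + 0.8·50 = 34; e = 29 − 34 = -5
x=60: ŷ = -6 + 0.8·60 = 42; e = 40 − 42 = -2
x=70: ŷ = -6 + 0.8·70 = 50; e = 55 − 50 = 5
x=80: ŷ = -6 + 0.8·80 = 58; e = 60 − 58 = 2
x=90: ŷ = -6 + 0.8·90 = 66; e = 70 − 66 = 4
x=100: ŷ = -6 + 0.8·100 = 74; e = 68 − 74 = -6
Largest |e| is 6 at x = 100, residual -6.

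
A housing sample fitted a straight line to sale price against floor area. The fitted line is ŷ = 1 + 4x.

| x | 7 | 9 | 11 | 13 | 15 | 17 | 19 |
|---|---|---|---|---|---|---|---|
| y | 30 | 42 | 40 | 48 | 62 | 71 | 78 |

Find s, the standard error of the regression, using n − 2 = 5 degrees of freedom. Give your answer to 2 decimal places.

x=7: ŷ = 1 + 4·7 = 29; e = 30 − 29 = 1
x=9: ŷ = 1 + 4·9 = 37; e = 42 − 37 = 5
x=11: ŷ = 1 + 4·11 = 45; e = 40 − 45 = -5
x=13: ŷ = 1 + 4·13 = 53; e = 48 − 53 = -5
x=15: ŷ = 1 + 4·15 = 61; e = 62 − 61 = 1
x=17: ŷ = 1 + 4·17 = 69; e = 71 − 69 = 2
x=19: ŷ = 1 + 4·19 = 77; e = 78 − 77 = 1
SSE = 1 + 25 + 25 + 25 + 1 + 4 + 1 = 82
s = √(82/5) = √16.4 ≈ 4.05

s = 4.05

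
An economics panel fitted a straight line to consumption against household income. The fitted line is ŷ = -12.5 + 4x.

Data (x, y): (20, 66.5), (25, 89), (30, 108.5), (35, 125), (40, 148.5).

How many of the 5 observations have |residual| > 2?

x=20: ŷ = -12.5 + 4·20 = 67.5; e = 66.5 − 67.5 = -1
x=25: ŷ = -12.5 + 4·25 = 87.5; e = 89 − 87.5 = 1.5
x=30: ŷ = -12.5 + 4·30 = 107.5; e = 108.5 − 107.5 = 1
x=35: ŷ = -12.5 + 4·35 = 127.5; e = 125 − 127.5 = -2.5
x=40: ŷ = -12.5 + 4·40 = 147.5; e = 148.5 − 147.5 = 1
|e| > 2: x=35 (|e|=2.5) → 1

1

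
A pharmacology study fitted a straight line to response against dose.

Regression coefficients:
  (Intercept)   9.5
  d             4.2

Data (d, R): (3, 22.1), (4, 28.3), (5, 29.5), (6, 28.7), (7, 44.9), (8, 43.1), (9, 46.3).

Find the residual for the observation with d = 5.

e = -1

ŷ = 9.5 + 4.2·5 = 30.5
e = 29.5 − 30.5 = -1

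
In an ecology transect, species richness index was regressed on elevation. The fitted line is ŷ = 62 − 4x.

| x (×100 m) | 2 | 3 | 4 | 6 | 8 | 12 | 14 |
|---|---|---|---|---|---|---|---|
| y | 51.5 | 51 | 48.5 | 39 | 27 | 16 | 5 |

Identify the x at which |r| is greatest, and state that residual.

x = 8, r = -3

x=2: ŷ = 62 − 4·2 = 54; r = 51.5 − 54 = -2.5
x=3: ŷ = 62 − 4·3 = 50; r = 51 − 50 = 1
x=4: ŷ = 62 − 4·4 = 46; r = 48.5 − 46 = 2.5
x=6: ŷ = 62 − 4·6 = 38; r = 39 − 38 = 1
x=8: ŷ = 62 − 4·8 = 30; r = 27 − 30 = -3
x=12: ŷ = 62 − 4·12 = 14; r = 16 − 14 = 2
x=14: ŷ = 62 − 4·14 = 6; r = 5 − 6 = -1
Largest |r| is 3 at x = 8, residual -3.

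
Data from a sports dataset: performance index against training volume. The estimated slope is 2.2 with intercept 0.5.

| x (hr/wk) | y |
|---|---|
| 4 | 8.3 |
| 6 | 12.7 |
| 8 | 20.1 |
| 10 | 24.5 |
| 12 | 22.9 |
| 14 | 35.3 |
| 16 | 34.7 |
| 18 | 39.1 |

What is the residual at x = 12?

ŷ = 0.5 + 2.2·12 = 26.9
e = 22.9 − 26.9 = -4

e = -4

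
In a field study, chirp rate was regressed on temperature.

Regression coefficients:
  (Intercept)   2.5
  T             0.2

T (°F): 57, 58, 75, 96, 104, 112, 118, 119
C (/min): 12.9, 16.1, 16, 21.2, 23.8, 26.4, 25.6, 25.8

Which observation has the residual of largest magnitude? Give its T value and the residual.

T=57: ŷ = 2.5 + 0.2·57 = 13.9; r = 12.9 − 13.9 = -1
T=58: ŷ = 2.5 + 0.2·58 = 14.1; r = 16.1 − 14.1 = 2
T=75: ŷ = 2.5 + 0.2·75 = 17.5; r = 16 − 17.5 = -1.5
T=96: ŷ = 2.5 + 0.2·96 = 21.7; r = 21.2 − 21.7 = -0.5
T=104: ŷ = 2.5 + 0.2·104 = 23.3; r = 23.8 − 23.3 = 0.5
T=112: ŷ = 2.5 + 0.2·112 = 24.9; r = 26.4 − 24.9 = 1.5
T=118: ŷ = 2.5 + 0.2·118 = 26.1; r = 25.6 − 26.1 = -0.5
T=119: ŷ = 2.5 + 0.2·119 = 26.3; r = 25.8 − 26.3 = -0.5
Largest |r| is 2 at T = 58, residual 2.

T = 58, r = 2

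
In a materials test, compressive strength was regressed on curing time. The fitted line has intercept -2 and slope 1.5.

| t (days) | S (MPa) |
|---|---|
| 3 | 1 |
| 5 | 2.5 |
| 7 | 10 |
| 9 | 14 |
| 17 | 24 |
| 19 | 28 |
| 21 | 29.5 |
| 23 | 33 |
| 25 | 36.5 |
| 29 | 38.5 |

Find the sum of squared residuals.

t=3: ŷ = -2 + 1.5·3 = 2.5; r = 1 − 2.5 = -1.5
t=5: ŷ = -2 + 1.5·5 = 5.5; r = 2.5 − 5.5 = -3
t=7: ŷ = -2 + 1.5·7 = 8.5; r = 10 − 8.5 = 1.5
t=9: ŷ = -2 + 1.5·9 = 11.5; r = 14 − 11.5 = 2.5
t=17: ŷ = -2 + 1.5·17 = 23.5; r = 24 − 23.5 = 0.5
t=19: ŷ = -2 + 1.5·19 = 26.5; r = 28 − 26.5 = 1.5
t=21: ŷ = -2 + 1.5·21 = 29.5; r = 29.5 − 29.5 = 0
t=23: ŷ = -2 + 1.5·23 = 32.5; r = 33 − 32.5 = 0.5
t=25: ŷ = -2 + 1.5·25 = 35.5; r = 36.5 − 35.5 = 1
t=29: ŷ = -2 + 1.5·29 = 41.5; r = 38.5 − 41.5 = -3
SSE = 2.25 + 9 + 2.25 + 6.25 + 0.25 + 2.25 + 0 + 0.25 + 1 + 9 = 32.5

SSE = 32.5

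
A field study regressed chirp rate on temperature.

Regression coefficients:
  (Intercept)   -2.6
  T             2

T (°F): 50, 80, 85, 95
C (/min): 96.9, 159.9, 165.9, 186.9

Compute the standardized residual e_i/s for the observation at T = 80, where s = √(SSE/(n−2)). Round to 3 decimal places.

T=50: ŷ = -2.6 + 2·50 = 97.4; e = 96.9 − 97.4 = -0.5
T=80: ŷ = -2.6 + 2·80 = 157.4; e = 159.9 − 157.4 = 2.5
T=85: ŷ = -2.6 + 2·85 = 167.4; e = 165.9 − 167.4 = -1.5
T=95: ŷ = -2.6 + 2·95 = 187.4; e = 186.9 − 187.4 = -0.5
SSE = 0.25 + 6.25 + 2.25 + 0.25 = 9
s = √(9/2) = 2.12132
e/s = 2.5 / 2.12132 = 1.179

1.179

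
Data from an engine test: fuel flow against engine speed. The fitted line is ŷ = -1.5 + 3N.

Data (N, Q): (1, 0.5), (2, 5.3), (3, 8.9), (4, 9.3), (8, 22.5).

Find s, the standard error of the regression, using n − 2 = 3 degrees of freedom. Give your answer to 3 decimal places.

N=1: ŷ = -1.5 + 3·1 = 1.5; r = 0.5 − 1.5 = -1
N=2: ŷ = -1.5 + 3·2 = 4.5; r = 5.3 − 4.5 = 0.8
N=3: ŷ = -1.5 + 3·3 = 7.5; r = 8.9 − 7.5 = 1.4
N=4: ŷ = -1.5 + 3·4 = 10.5; r = 9.3 − 10.5 = -1.2
N=8: ŷ = -1.5 + 3·8 = 22.5; r = 22.5 − 22.5 = 0
SSE = 1 + 0.64 + 1.96 + 1.44 + 0 = 5.04
s = √(5.04/3) = √1.68 ≈ 1.296

s = 1.296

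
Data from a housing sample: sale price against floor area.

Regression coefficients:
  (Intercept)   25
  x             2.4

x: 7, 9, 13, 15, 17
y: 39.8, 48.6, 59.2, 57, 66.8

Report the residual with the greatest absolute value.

r = -4

x=7: ŷ = 25 + 2.4·7 = 41.8; r = 39.8 − 41.8 = -2
x=9: ŷ = 25 + 2.4·9 = 46.6; r = 48.6 − 46.6 = 2
x=13: ŷ = 25 + 2.4·13 = 56.2; r = 59.2 − 56.2 = 3
x=15: ŷ = 25 + 2.4·15 = 61; r = 57 − 61 = -4
x=17: ŷ = 25 + 2.4·17 = 65.8; r = 66.8 − 65.8 = 1
Largest |r| is 4 at x = 15, residual -4.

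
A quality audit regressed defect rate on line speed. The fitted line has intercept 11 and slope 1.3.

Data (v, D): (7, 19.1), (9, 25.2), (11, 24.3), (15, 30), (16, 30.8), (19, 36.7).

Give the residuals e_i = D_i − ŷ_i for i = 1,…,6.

v=7: ŷ = 11 + 1.3·7 = 20.1; e = 19.1 − 20.1 = -1
v=9: ŷ = 11 + 1.3·9 = 22.7; e = 25.2 − 22.7 = 2.5
v=11: ŷ = 11 + 1.3·11 = 25.3; e = 24.3 − 25.3 = -1
v=15: ŷ = 11 + 1.3·15 = 30.5; e = 30 − 30.5 = -0.5
v=16: ŷ = 11 + 1.3·16 = 31.8; e = 30.8 − 31.8 = -1
v=19: ŷ = 11 + 1.3·19 = 35.7; e = 36.7 − 35.7 = 1

-1, 2.5, -1, -0.5, -1, 1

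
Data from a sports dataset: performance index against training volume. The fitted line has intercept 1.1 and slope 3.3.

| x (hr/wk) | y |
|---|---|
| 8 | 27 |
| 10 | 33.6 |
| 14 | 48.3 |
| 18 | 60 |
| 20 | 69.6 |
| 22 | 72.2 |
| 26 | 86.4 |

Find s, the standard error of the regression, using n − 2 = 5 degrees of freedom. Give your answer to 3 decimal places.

x=8: ŷ = 1.1 + 3.3·8 = 27.5; e = 27 − 27.5 = -0.5
x=10: ŷ = 1.1 + 3.3·10 = 34.1; e = 33.6 − 34.1 = -0.5
x=14: ŷ = 1.1 + 3.3·14 = 47.3; e = 48.3 − 47.3 = 1
x=18: ŷ = 1.1 + 3.3·18 = 60.5; e = 60 − 60.5 = -0.5
x=20: ŷ = 1.1 + 3.3·20 = 67.1; e = 69.6 − 67.1 = 2.5
x=22: ŷ = 1.1 + 3.3·22 = 73.7; e = 72.2 − 73.7 = -1.5
x=26: ŷ = 1.1 + 3.3·26 = 86.9; e = 86.4 − 86.9 = -0.5
SSE = 0.25 + 0.25 + 1 + 0.25 + 6.25 + 2.25 + 0.25 = 10.5
s = √(10.5/5) = √2.1 ≈ 1.449

s = 1.449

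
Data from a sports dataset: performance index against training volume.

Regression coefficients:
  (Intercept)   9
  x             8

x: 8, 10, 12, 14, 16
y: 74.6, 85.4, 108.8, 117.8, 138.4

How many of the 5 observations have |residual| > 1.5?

x=8: ŷ = 9 + 8·8 = 73; e = 74.6 − 73 = 1.6
x=10: ŷ = 9 + 8·10 = 89; e = 85.4 − 89 = -3.6
x=12: ŷ = 9 + 8·12 = 105; e = 108.8 − 105 = 3.8
x=14: ŷ = 9 + 8·14 = 121; e = 117.8 − 121 = -3.2
x=16: ŷ = 9 + 8·16 = 137; e = 138.4 − 137 = 1.4
|e| > 1.5: x=8 (|e|=1.6), x=10 (|e|=3.6), x=12 (|e|=3.8), x=14 (|e|=3.2) → 4

4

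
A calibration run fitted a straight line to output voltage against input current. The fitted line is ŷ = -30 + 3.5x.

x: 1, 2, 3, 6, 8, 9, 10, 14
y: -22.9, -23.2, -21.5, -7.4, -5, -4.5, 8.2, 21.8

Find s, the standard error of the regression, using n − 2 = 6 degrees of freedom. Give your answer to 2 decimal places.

x=1: ŷ = -30 + 3.5·1 = -26.5; e = -22.9 − (-26.5) = 3.6
x=2: ŷ = -30 + 3.5·2 = -23; e = -23.2 − (-23) = -0.2
x=3: ŷ = -30 + 3.5·3 = -19.5; e = -21.5 − (-19.5) = -2
x=6: ŷ = -30 + 3.5·6 = -9; e = -7.4 − (-9) = 1.6
x=8: ŷ = -30 + 3.5·8 = -2; e = -5 − (-2) = -3
x=9: ŷ = -30 + 3.5·9 = 1.5; e = -4.5 − 1.5 = -6
x=10: ŷ = -30 + 3.5·10 = 5; e = 8.2 − 5 = 3.2
x=14: ŷ = -30 + 3.5·14 = 19; e = 21.8 − 19 = 2.8
SSE = 12.96 + 0.04 + 4 + 2.56 + 9 + 36 + 10.24 + 7.84 = 82.64
s = √(82.64/6) = √13.7733 ≈ 3.71

s = 3.71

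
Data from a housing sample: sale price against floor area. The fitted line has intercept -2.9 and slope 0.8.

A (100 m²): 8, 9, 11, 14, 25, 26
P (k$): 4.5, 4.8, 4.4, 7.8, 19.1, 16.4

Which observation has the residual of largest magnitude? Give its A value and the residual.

A=8: ŷ = -2.9 + 0.8·8 = 3.5; r = 4.5 − 3.5 = 1
A=9: ŷ = -2.9 + 0.8·9 = 4.3; r = 4.8 − 4.3 = 0.5
A=11: ŷ = -2.9 + 0.8·11 = 5.9; r = 4.4 − 5.9 = -1.5
A=14: ŷ = -2.9 + 0.8·14 = 8.3; r = 7.8 − 8.3 = -0.5
A=25: ŷ = -2.9 + 0.8·25 = 17.1; r = 19.1 − 17.1 = 2
A=26: ŷ = -2.9 + 0.8·26 = 17.9; r = 16.4 − 17.9 = -1.5
Largest |r| is 2 at A = 25, residual 2.

A = 25, r = 2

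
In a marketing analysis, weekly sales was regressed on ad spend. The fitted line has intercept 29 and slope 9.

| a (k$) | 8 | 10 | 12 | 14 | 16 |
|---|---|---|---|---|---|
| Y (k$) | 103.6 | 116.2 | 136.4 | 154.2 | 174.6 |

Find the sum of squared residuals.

a=8: ŷ = 29 + 9·8 = 101; r = 103.6 − 101 = 2.6
a=10: ŷ = 29 + 9·10 = 119; r = 116.2 − 119 = -2.8
a=12: ŷ = 29 + 9·12 = 137; r = 136.4 − 137 = -0.6
a=14: ŷ = 29 + 9·14 = 155; r = 154.2 − 155 = -0.8
a=16: ŷ = 29 + 9·16 = 173; r = 174.6 − 173 = 1.6
SSE = 6.76 + 7.84 + 0.36 + 0.64 + 2.56 = 18.16

SSE = 18.16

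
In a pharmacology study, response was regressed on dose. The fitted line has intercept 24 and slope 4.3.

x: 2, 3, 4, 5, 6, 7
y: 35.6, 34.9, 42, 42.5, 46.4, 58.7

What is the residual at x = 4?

r = 0.8

ŷ = 24 + 4.3·4 = 41.2
r = 42 − 41.2 = 0.8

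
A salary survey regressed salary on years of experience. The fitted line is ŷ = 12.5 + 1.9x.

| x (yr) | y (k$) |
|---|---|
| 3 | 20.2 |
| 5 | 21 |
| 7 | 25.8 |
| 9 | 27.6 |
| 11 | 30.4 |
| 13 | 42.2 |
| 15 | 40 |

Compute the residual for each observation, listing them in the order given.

2, -1, 0, -2, -3, 5, -1

x=3: ŷ = 12.5 + 1.9·3 = 18.2; r = 20.2 − 18.2 = 2
x=5: ŷ = 12.5 + 1.9·5 = 22; r = 21 − 22 = -1
x=7: ŷ = 12.5 + 1.9·7 = 25.8; r = 25.8 − 25.8 = 0
x=9: ŷ = 12.5 + 1.9·9 = 29.6; r = 27.6 − 29.6 = -2
x=11: ŷ = 12.5 + 1.9·11 = 33.4; r = 30.4 − 33.4 = -3
x=13: ŷ = 12.5 + 1.9·13 = 37.2; r = 42.2 − 37.2 = 5
x=15: ŷ = 12.5 + 1.9·15 = 41; r = 40 − 41 = -1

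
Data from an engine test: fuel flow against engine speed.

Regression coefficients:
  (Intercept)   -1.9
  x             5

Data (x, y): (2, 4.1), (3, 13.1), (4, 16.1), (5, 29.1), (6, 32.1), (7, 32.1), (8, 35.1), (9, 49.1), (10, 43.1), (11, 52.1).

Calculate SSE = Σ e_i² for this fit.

SSE = 144

x=2: ŷ = -1.9 + 5·2 = 8.1; e = 4.1 − 8.1 = -4
x=3: ŷ = -1.9 + 5·3 = 13.1; e = 13.1 − 13.1 = 0
x=4: ŷ = -1.9 + 5·4 = 18.1; e = 16.1 − 18.1 = -2
x=5: ŷ = -1.9 + 5·5 = 23.1; e = 29.1 − 23.1 = 6
x=6: ŷ = -1.9 + 5·6 = 28.1; e = 32.1 − 28.1 = 4
x=7: ŷ = -1.9 + 5·7 = 33.1; e = 32.1 − 33.1 = -1
x=8: ŷ = -1.9 + 5·8 = 38.1; e = 35.1 − 38.1 = -3
x=9: ŷ = -1.9 + 5·9 = 43.1; e = 49.1 − 43.1 = 6
x=10: ŷ = -1.9 + 5·10 = 48.1; e = 43.1 − 48.1 = -5
x=11: ŷ = -1.9 + 5·11 = 53.1; e = 52.1 − 53.1 = -1
SSE = 16 + 0 + 4 + 36 + 16 + 1 + 9 + 36 + 25 + 1 = 144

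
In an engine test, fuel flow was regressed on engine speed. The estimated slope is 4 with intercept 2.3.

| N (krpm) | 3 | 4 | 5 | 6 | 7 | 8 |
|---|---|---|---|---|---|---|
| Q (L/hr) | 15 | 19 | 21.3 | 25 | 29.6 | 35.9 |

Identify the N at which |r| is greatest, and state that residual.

N = 8, r = 1.6

N=3: Q̂ = 2.3 + 4·3 = 14.3; r = 15 − 14.3 = 0.7
N=4: Q̂ = 2.3 + 4·4 = 18.3; r = 19 − 18.3 = 0.7
N=5: Q̂ = 2.3 + 4·5 = 22.3; r = 21.3 − 22.3 = -1
N=6: Q̂ = 2.3 + 4·6 = 26.3; r = 25 − 26.3 = -1.3
N=7: Q̂ = 2.3 + 4·7 = 30.3; r = 29.6 − 30.3 = -0.7
N=8: Q̂ = 2.3 + 4·8 = 34.3; r = 35.9 − 34.3 = 1.6
Largest |r| is 1.6 at N = 8, residual 1.6.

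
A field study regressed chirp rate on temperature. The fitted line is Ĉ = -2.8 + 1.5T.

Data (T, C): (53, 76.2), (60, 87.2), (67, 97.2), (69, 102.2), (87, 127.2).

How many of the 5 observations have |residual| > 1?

T=53: Ĉ = -2.8 + 1.5·53 = 76.7; e = 76.2 − 76.7 = -0.5
T=60: Ĉ = -2.8 + 1.5·60 = 87.2; e = 87.2 − 87.2 = 0
T=67: Ĉ = -2.8 + 1.5·67 = 97.7; e = 97.2 − 97.7 = -0.5
T=69: Ĉ = -2.8 + 1.5·69 = 100.7; e = 102.2 − 100.7 = 1.5
T=87: Ĉ = -2.8 + 1.5·87 = 127.7; e = 127.2 − 127.7 = -0.5
|e| > 1: T=69 (|e|=1.5) → 1

1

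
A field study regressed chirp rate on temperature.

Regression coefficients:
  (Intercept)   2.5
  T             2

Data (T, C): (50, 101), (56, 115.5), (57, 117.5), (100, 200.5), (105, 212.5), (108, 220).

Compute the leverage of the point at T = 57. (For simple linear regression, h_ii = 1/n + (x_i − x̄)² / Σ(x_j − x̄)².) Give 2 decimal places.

T̄ = (50 + 56 + 57 + 100 + 105 + 108)/6 = 79.3333
Σ(T − T̄)² = 860.444 + 544.444 + 498.778 + 427.111 + 658.778 + 821.778 = 3811.33
h = 1/6 + (-22.3333)²/3811.33 = 0.166667 + 0.130867 = 0.30

h = 0.30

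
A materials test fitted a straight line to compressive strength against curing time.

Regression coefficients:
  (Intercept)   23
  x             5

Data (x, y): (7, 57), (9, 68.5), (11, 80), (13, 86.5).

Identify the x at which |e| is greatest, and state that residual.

x = 11, e = 2

x=7: ŷ = 23 + 5·7 = 58; e = 57 − 58 = -1
x=9: ŷ = 23 + 5·9 = 68; e = 68.5 − 68 = 0.5
x=11: ŷ = 23 + 5·11 = 78; e = 80 − 78 = 2
x=13: ŷ = 23 + 5·13 = 88; e = 86.5 − 88 = -1.5
Largest |e| is 2 at x = 11, residual 2.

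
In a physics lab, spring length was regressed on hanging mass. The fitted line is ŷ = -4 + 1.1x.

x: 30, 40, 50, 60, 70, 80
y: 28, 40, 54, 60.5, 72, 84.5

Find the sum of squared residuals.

x=30: ŷ = -4 + 1.1·30 = 29; e = 28 − 29 = -1
x=40: ŷ = -4 + 1.1·40 = 40; e = 40 − 40 = 0
x=50: ŷ = -4 + 1.1·50 = 51; e = 54 − 51 = 3
x=60: ŷ = -4 + 1.1·60 = 62; e = 60.5 − 62 = -1.5
x=70: ŷ = -4 + 1.1·70 = 73; e = 72 − 73 = -1
x=80: ŷ = -4 + 1.1·80 = 84; e = 84.5 − 84 = 0.5
SSE = 1 + 0 + 9 + 2.25 + 1 + 0.25 = 13.5

SSE = 13.5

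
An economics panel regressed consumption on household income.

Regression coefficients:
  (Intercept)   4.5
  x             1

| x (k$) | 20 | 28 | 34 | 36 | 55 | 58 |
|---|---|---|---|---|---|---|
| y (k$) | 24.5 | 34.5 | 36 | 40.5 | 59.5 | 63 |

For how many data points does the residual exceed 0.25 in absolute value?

3

x=20: ŷ = 4.5 + 20 = 24.5; r = 24.5 − 24.5 = 0
x=28: ŷ = 4.5 + 28 = 32.5; r = 34.5 − 32.5 = 2
x=34: ŷ = 4.5 + 34 = 38.5; r = 36 − 38.5 = -2.5
x=36: ŷ = 4.5 + 36 = 40.5; r = 40.5 − 40.5 = 0
x=55: ŷ = 4.5 + 55 = 59.5; r = 59.5 − 59.5 = 0
x=58: ŷ = 4.5 + 58 = 62.5; r = 63 − 62.5 = 0.5
|r| > 0.25: x=28 (|r|=2), x=34 (|r|=2.5), x=58 (|r|=0.5) → 3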